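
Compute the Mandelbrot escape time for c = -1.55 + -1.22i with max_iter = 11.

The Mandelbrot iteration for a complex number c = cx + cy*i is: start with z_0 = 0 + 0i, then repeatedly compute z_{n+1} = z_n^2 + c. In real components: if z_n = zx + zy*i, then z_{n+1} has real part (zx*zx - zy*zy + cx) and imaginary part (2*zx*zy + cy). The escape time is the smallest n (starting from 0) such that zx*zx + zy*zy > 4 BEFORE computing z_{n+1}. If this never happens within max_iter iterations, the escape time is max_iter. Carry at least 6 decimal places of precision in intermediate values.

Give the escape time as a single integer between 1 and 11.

Answer: 2

Derivation:
z_0 = 0 + 0i, c = -1.5500 + -1.2200i
Iter 1: z = -1.5500 + -1.2200i, |z|^2 = 3.8909
Iter 2: z = -0.6359 + 2.5620i, |z|^2 = 6.9682
Escaped at iteration 2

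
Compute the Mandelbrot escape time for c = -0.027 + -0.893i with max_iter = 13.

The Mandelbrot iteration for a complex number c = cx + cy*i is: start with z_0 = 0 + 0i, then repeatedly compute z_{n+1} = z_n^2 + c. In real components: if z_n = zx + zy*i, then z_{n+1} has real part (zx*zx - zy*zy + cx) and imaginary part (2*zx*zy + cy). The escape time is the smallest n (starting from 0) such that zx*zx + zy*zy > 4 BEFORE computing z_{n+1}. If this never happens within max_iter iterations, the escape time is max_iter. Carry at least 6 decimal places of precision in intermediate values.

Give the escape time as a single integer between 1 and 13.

Answer: 8

Derivation:
z_0 = 0 + 0i, c = -0.0270 + -0.8930i
Iter 1: z = -0.0270 + -0.8930i, |z|^2 = 0.7982
Iter 2: z = -0.8237 + -0.8448i, |z|^2 = 1.3922
Iter 3: z = -0.0621 + 0.4987i, |z|^2 = 0.2526
Iter 4: z = -0.2719 + -0.9550i, |z|^2 = 0.9859
Iter 5: z = -0.8651 + -0.3738i, |z|^2 = 0.8880
Iter 6: z = 0.5817 + -0.2463i, |z|^2 = 0.3990
Iter 7: z = 0.2506 + -1.1796i, |z|^2 = 1.4542
Iter 8: z = -1.3556 + -1.4843i, |z|^2 = 4.0407
Escaped at iteration 8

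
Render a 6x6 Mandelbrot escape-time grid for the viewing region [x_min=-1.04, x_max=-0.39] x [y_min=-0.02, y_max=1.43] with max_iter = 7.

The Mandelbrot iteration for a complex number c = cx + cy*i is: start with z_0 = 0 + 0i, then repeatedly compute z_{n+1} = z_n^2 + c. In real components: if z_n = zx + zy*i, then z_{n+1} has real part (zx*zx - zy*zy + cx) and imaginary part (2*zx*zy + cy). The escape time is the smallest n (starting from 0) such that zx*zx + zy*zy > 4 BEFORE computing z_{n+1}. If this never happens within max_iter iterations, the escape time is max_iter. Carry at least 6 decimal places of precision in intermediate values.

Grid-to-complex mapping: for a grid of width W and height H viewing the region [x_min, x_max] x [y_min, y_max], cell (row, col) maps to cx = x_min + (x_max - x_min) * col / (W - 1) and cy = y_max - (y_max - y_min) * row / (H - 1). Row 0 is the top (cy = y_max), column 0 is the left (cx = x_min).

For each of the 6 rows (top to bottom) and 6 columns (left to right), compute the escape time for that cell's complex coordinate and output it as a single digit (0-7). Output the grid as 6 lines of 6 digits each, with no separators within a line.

Answer: 222222
333334
334445
556777
777777
777777

Derivation:
(row=0, col=0): c = -1.0400 + 1.4300i → escape time 2
(row=0, col=1): c = -0.9100 + 1.4300i → escape time 2
(row=0, col=2): c = -0.7800 + 1.4300i → escape time 2
(row=0, col=3): c = -0.6500 + 1.4300i → escape time 2
(row=0, col=4): c = -0.5200 + 1.4300i → escape time 2
(row=0, col=5): c = -0.3900 + 1.4300i → escape time 2
(row=1, col=0): c = -1.0400 + 1.1400i → escape time 3
(row=1, col=1): c = -0.9100 + 1.1400i → escape time 3
(row=1, col=2): c = -0.7800 + 1.1400i → escape time 3
(row=1, col=3): c = -0.6500 + 1.1400i → escape time 3
(row=1, col=4): c = -0.5200 + 1.1400i → escape time 3
(row=1, col=5): c = -0.3900 + 1.1400i → escape time 4
(row=2, col=0): c = -1.0400 + 0.8500i → escape time 3
(row=2, col=1): c = -0.9100 + 0.8500i → escape time 3
(row=2, col=2): c = -0.7800 + 0.8500i → escape time 4
(row=2, col=3): c = -0.6500 + 0.8500i → escape time 4
(row=2, col=4): c = -0.5200 + 0.8500i → escape time 4
(row=2, col=5): c = -0.3900 + 0.8500i → escape time 5
(row=3, col=0): c = -1.0400 + 0.5600i → escape time 5
(row=3, col=1): c = -0.9100 + 0.5600i → escape time 5
(row=3, col=2): c = -0.7800 + 0.5600i → escape time 6
(row=3, col=3): c = -0.6500 + 0.5600i → escape time 7
(row=3, col=4): c = -0.5200 + 0.5600i → escape time 7
(row=3, col=5): c = -0.3900 + 0.5600i → escape time 7
(row=4, col=0): c = -1.0400 + 0.2700i → escape time 7
(row=4, col=1): c = -0.9100 + 0.2700i → escape time 7
(row=4, col=2): c = -0.7800 + 0.2700i → escape time 7
(row=4, col=3): c = -0.6500 + 0.2700i → escape time 7
(row=4, col=4): c = -0.5200 + 0.2700i → escape time 7
(row=4, col=5): c = -0.3900 + 0.2700i → escape time 7
(row=5, col=0): c = -1.0400 + -0.0200i → escape time 7
(row=5, col=1): c = -0.9100 + -0.0200i → escape time 7
(row=5, col=2): c = -0.7800 + -0.0200i → escape time 7
(row=5, col=3): c = -0.6500 + -0.0200i → escape time 7
(row=5, col=4): c = -0.5200 + -0.0200i → escape time 7
(row=5, col=5): c = -0.3900 + -0.0200i → escape time 7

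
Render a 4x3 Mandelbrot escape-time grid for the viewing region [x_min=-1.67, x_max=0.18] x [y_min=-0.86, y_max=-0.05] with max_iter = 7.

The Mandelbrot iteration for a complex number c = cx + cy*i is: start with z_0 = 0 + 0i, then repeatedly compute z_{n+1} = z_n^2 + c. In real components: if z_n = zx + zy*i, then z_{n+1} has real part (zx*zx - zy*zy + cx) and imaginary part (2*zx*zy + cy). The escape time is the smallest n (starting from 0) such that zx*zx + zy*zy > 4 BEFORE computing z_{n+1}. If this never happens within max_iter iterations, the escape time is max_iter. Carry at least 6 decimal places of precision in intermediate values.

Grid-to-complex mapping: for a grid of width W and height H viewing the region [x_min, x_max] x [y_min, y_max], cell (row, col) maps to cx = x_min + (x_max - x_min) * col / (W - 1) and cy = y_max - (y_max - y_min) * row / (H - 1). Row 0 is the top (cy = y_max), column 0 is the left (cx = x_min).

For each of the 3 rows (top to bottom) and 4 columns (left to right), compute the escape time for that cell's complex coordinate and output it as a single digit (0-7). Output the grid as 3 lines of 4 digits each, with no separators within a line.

Answer: 7777
3577
2355

Derivation:
(row=0, col=0): c = -1.6700 + -0.0500i → escape time 7
(row=0, col=1): c = -1.0533 + -0.0500i → escape time 7
(row=0, col=2): c = -0.4367 + -0.0500i → escape time 7
(row=0, col=3): c = 0.1800 + -0.0500i → escape time 7
(row=1, col=0): c = -1.6700 + -0.4550i → escape time 3
(row=1, col=1): c = -1.0533 + -0.4550i → escape time 5
(row=1, col=2): c = -0.4367 + -0.4550i → escape time 7
(row=1, col=3): c = 0.1800 + -0.4550i → escape time 7
(row=2, col=0): c = -1.6700 + -0.8600i → escape time 2
(row=2, col=1): c = -1.0533 + -0.8600i → escape time 3
(row=2, col=2): c = -0.4367 + -0.8600i → escape time 5
(row=2, col=3): c = 0.1800 + -0.8600i → escape time 5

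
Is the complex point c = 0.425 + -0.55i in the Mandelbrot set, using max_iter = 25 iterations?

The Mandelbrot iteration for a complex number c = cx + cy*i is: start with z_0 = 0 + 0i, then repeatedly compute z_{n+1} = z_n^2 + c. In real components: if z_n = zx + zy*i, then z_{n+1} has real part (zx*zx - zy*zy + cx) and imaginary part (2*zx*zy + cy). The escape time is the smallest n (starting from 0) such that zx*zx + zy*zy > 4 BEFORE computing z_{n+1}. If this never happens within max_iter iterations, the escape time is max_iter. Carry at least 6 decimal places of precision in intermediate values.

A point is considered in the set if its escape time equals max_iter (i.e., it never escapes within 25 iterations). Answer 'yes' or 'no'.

Answer: no

Derivation:
z_0 = 0 + 0i, c = 0.4250 + -0.5500i
Iter 1: z = 0.4250 + -0.5500i, |z|^2 = 0.4831
Iter 2: z = 0.3031 + -1.0175i, |z|^2 = 1.1272
Iter 3: z = -0.5184 + -1.1669i, |z|^2 = 1.6303
Iter 4: z = -0.6678 + 0.6598i, |z|^2 = 0.8814
Iter 5: z = 0.4356 + -1.4313i, |z|^2 = 2.2383
Iter 6: z = -1.4339 + -1.7968i, |z|^2 = 5.2846
Escaped at iteration 6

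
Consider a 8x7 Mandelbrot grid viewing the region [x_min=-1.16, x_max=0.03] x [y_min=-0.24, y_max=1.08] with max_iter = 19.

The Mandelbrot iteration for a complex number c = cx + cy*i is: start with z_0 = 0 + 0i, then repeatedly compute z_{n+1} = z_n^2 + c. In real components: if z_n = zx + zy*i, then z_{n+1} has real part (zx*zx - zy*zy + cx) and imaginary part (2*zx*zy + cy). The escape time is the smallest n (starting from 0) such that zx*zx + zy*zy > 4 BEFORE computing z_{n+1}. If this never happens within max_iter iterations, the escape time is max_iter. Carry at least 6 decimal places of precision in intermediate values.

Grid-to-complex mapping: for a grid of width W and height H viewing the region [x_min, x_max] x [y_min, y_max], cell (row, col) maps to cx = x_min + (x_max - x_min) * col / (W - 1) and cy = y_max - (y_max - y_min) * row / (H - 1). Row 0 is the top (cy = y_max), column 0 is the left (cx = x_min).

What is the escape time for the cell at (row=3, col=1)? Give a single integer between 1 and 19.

Answer: 6

Derivation:
z_0 = 0 + 0i, c = -0.9900 + 0.4200i
Iter 1: z = -0.9900 + 0.4200i, |z|^2 = 1.1565
Iter 2: z = -0.1863 + -0.4116i, |z|^2 = 0.2041
Iter 3: z = -1.1247 + 0.5734i, |z|^2 = 1.5937
Iter 4: z = -0.0538 + -0.8697i, |z|^2 = 0.7593
Iter 5: z = -1.7435 + 0.5135i, |z|^2 = 3.3036
Iter 6: z = 1.7862 + -1.3708i, |z|^2 = 5.0695
Escaped at iteration 6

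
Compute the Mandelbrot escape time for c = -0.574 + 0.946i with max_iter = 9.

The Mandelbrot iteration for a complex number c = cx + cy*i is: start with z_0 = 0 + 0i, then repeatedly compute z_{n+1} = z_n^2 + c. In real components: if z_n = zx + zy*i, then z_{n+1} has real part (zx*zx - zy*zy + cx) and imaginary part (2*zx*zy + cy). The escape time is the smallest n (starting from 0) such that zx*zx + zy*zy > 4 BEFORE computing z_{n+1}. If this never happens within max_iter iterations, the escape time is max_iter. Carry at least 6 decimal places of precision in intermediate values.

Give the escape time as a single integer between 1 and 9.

z_0 = 0 + 0i, c = -0.5740 + 0.9460i
Iter 1: z = -0.5740 + 0.9460i, |z|^2 = 1.2244
Iter 2: z = -1.1394 + -0.1400i, |z|^2 = 1.3179
Iter 3: z = 0.7047 + 1.2651i, |z|^2 = 2.0970
Iter 4: z = -1.6777 + 2.7290i, |z|^2 = 10.2625
Escaped at iteration 4

Answer: 4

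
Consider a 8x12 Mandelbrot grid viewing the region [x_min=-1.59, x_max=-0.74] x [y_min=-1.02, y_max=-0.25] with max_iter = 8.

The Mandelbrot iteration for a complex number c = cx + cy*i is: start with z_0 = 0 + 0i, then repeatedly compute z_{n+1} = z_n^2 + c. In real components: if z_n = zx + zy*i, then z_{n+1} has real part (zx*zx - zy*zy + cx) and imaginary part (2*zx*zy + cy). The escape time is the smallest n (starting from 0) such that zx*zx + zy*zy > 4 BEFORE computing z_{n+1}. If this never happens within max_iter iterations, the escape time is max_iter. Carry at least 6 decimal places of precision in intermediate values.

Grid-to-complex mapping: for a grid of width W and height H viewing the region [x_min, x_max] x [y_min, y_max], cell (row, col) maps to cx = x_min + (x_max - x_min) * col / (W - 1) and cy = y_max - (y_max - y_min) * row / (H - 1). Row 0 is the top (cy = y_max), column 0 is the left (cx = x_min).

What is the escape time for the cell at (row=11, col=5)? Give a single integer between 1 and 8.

Answer: 3

Derivation:
z_0 = 0 + 0i, c = -0.9829 + -1.0200i
Iter 1: z = -0.9829 + -1.0200i, |z|^2 = 2.0064
Iter 2: z = -1.0572 + 0.9850i, |z|^2 = 2.0881
Iter 3: z = -0.8354 + -3.1028i, |z|^2 = 10.3255
Escaped at iteration 3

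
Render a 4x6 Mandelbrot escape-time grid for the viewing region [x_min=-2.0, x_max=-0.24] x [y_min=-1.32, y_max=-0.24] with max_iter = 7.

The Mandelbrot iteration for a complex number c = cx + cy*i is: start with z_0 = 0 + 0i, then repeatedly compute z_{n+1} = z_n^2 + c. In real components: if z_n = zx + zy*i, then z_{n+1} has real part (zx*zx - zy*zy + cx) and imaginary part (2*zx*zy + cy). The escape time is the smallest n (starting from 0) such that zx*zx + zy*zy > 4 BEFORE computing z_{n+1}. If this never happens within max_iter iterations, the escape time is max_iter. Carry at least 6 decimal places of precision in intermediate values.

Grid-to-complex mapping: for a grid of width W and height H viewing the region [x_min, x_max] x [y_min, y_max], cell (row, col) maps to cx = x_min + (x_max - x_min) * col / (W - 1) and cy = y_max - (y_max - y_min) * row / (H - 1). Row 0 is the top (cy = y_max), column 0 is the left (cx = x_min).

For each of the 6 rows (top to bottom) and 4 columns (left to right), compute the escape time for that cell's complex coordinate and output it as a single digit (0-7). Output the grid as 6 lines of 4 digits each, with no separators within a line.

(row=0, col=0): c = -2.0000 + -0.2400i → escape time 1
(row=0, col=1): c = -1.4133 + -0.2400i → escape time 5
(row=0, col=2): c = -0.8267 + -0.2400i → escape time 7
(row=0, col=3): c = -0.2400 + -0.2400i → escape time 7
(row=1, col=0): c = -2.0000 + -0.4560i → escape time 1
(row=1, col=1): c = -1.4133 + -0.4560i → escape time 4
(row=1, col=2): c = -0.8267 + -0.4560i → escape time 6
(row=1, col=3): c = -0.2400 + -0.4560i → escape time 7
(row=2, col=0): c = -2.0000 + -0.6720i → escape time 1
(row=2, col=1): c = -1.4133 + -0.6720i → escape time 3
(row=2, col=2): c = -0.8267 + -0.6720i → escape time 4
(row=2, col=3): c = -0.2400 + -0.6720i → escape time 7
(row=3, col=0): c = -2.0000 + -0.8880i → escape time 1
(row=3, col=1): c = -1.4133 + -0.8880i → escape time 3
(row=3, col=2): c = -0.8267 + -0.8880i → escape time 4
(row=3, col=3): c = -0.2400 + -0.8880i → escape time 7
(row=4, col=0): c = -2.0000 + -1.1040i → escape time 1
(row=4, col=1): c = -1.4133 + -1.1040i → escape time 2
(row=4, col=2): c = -0.8267 + -1.1040i → escape time 3
(row=4, col=3): c = -0.2400 + -1.1040i → escape time 6
(row=5, col=0): c = -2.0000 + -1.3200i → escape time 1
(row=5, col=1): c = -1.4133 + -1.3200i → escape time 2
(row=5, col=2): c = -0.8267 + -1.3200i → escape time 2
(row=5, col=3): c = -0.2400 + -1.3200i → escape time 2

Answer: 1577
1467
1347
1347
1236
1222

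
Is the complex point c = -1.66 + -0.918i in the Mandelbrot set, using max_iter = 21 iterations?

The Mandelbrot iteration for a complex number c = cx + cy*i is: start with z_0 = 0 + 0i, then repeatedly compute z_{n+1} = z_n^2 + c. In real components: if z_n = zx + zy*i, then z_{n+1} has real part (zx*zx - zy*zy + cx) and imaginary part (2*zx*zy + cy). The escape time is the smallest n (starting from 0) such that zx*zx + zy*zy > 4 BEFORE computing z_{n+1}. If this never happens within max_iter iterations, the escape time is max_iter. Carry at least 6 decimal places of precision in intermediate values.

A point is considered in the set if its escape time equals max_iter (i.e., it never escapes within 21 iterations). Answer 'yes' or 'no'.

z_0 = 0 + 0i, c = -1.6600 + -0.9180i
Iter 1: z = -1.6600 + -0.9180i, |z|^2 = 3.5983
Iter 2: z = 0.2529 + 2.1298i, |z|^2 = 4.5998
Escaped at iteration 2

Answer: no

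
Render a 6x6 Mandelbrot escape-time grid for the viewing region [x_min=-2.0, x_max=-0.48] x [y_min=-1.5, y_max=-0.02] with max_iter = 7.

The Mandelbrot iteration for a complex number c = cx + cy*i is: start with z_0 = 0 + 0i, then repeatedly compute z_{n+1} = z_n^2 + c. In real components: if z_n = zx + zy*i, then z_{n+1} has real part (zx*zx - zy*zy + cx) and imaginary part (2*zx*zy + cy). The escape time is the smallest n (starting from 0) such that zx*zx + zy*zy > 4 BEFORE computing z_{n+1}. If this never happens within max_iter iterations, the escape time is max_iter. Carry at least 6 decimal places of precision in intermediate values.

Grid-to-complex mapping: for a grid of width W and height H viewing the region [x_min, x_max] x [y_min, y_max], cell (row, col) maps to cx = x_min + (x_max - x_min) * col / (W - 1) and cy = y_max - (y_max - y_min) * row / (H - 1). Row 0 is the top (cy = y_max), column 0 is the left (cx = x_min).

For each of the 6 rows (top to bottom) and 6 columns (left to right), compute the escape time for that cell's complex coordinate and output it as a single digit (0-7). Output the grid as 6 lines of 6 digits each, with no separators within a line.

Answer: 177777
145777
133457
123344
112333
111222

Derivation:
(row=0, col=0): c = -2.0000 + -0.0200i → escape time 1
(row=0, col=1): c = -1.6960 + -0.0200i → escape time 7
(row=0, col=2): c = -1.3920 + -0.0200i → escape time 7
(row=0, col=3): c = -1.0880 + -0.0200i → escape time 7
(row=0, col=4): c = -0.7840 + -0.0200i → escape time 7
(row=0, col=5): c = -0.4800 + -0.0200i → escape time 7
(row=1, col=0): c = -2.0000 + -0.3160i → escape time 1
(row=1, col=1): c = -1.6960 + -0.3160i → escape time 4
(row=1, col=2): c = -1.3920 + -0.3160i → escape time 5
(row=1, col=3): c = -1.0880 + -0.3160i → escape time 7
(row=1, col=4): c = -0.7840 + -0.3160i → escape time 7
(row=1, col=5): c = -0.4800 + -0.3160i → escape time 7
(row=2, col=0): c = -2.0000 + -0.6120i → escape time 1
(row=2, col=1): c = -1.6960 + -0.6120i → escape time 3
(row=2, col=2): c = -1.3920 + -0.6120i → escape time 3
(row=2, col=3): c = -1.0880 + -0.6120i → escape time 4
(row=2, col=4): c = -0.7840 + -0.6120i → escape time 5
(row=2, col=5): c = -0.4800 + -0.6120i → escape time 7
(row=3, col=0): c = -2.0000 + -0.9080i → escape time 1
(row=3, col=1): c = -1.6960 + -0.9080i → escape time 2
(row=3, col=2): c = -1.3920 + -0.9080i → escape time 3
(row=3, col=3): c = -1.0880 + -0.9080i → escape time 3
(row=3, col=4): c = -0.7840 + -0.9080i → escape time 4
(row=3, col=5): c = -0.4800 + -0.9080i → escape time 4
(row=4, col=0): c = -2.0000 + -1.2040i → escape time 1
(row=4, col=1): c = -1.6960 + -1.2040i → escape time 1
(row=4, col=2): c = -1.3920 + -1.2040i → escape time 2
(row=4, col=3): c = -1.0880 + -1.2040i → escape time 3
(row=4, col=4): c = -0.7840 + -1.2040i → escape time 3
(row=4, col=5): c = -0.4800 + -1.2040i → escape time 3
(row=5, col=0): c = -2.0000 + -1.5000i → escape time 1
(row=5, col=1): c = -1.6960 + -1.5000i → escape time 1
(row=5, col=2): c = -1.3920 + -1.5000i → escape time 1
(row=5, col=3): c = -1.0880 + -1.5000i → escape time 2
(row=5, col=4): c = -0.7840 + -1.5000i → escape time 2
(row=5, col=5): c = -0.4800 + -1.5000i → escape time 2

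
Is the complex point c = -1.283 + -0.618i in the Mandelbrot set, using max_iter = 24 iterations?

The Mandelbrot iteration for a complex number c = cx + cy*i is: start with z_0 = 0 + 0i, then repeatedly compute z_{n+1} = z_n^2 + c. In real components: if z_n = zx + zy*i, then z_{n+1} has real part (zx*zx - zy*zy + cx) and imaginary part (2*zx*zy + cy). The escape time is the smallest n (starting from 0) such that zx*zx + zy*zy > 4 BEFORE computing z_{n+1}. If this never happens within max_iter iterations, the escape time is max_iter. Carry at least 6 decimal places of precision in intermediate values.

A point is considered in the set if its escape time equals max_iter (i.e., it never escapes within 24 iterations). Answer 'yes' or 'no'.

Answer: no

Derivation:
z_0 = 0 + 0i, c = -1.2830 + -0.6180i
Iter 1: z = -1.2830 + -0.6180i, |z|^2 = 2.0280
Iter 2: z = -0.0188 + 0.9678i, |z|^2 = 0.9370
Iter 3: z = -2.2193 + -0.6545i, |z|^2 = 5.3534
Escaped at iteration 3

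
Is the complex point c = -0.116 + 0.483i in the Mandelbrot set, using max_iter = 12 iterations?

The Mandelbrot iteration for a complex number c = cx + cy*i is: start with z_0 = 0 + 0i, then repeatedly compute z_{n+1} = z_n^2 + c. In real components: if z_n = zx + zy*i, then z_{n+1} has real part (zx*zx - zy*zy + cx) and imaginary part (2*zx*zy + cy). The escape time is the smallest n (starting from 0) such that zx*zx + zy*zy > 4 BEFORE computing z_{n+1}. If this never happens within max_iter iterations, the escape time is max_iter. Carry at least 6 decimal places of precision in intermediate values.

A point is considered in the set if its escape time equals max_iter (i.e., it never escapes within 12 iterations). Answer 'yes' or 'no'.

Answer: yes

Derivation:
z_0 = 0 + 0i, c = -0.1160 + 0.4830i
Iter 1: z = -0.1160 + 0.4830i, |z|^2 = 0.2467
Iter 2: z = -0.3358 + 0.3709i, |z|^2 = 0.2504
Iter 3: z = -0.1408 + 0.2338i, |z|^2 = 0.0745
Iter 4: z = -0.1509 + 0.4171i, |z|^2 = 0.1968
Iter 5: z = -0.2672 + 0.3571i, |z|^2 = 0.1990
Iter 6: z = -0.1721 + 0.2921i, |z|^2 = 0.1150
Iter 7: z = -0.1717 + 0.3824i, |z|^2 = 0.1757
Iter 8: z = -0.2328 + 0.3517i, |z|^2 = 0.1779
Iter 9: z = -0.1855 + 0.3193i, |z|^2 = 0.1363
Iter 10: z = -0.1835 + 0.3646i, |z|^2 = 0.1666
Iter 11: z = -0.2152 + 0.3492i, |z|^2 = 0.1682
Did not escape in 12 iterations → in set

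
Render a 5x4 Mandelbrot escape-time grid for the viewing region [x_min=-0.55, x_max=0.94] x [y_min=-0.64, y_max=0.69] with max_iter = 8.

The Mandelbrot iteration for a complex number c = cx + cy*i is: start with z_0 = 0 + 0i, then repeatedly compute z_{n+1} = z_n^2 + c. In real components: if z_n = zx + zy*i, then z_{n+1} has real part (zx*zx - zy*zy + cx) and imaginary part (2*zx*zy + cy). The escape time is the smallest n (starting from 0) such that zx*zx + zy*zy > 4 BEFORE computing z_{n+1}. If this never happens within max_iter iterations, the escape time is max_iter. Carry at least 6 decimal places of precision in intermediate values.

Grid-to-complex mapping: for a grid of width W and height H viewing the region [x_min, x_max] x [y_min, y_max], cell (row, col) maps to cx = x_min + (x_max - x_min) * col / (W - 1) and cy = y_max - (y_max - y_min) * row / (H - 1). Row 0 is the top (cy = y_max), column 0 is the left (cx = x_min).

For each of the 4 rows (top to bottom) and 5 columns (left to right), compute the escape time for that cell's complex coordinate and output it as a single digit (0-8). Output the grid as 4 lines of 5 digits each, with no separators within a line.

Answer: 88732
88843
88843
88832

Derivation:
(row=0, col=0): c = -0.5500 + 0.6900i → escape time 8
(row=0, col=1): c = -0.1775 + 0.6900i → escape time 8
(row=0, col=2): c = 0.1950 + 0.6900i → escape time 7
(row=0, col=3): c = 0.5675 + 0.6900i → escape time 3
(row=0, col=4): c = 0.9400 + 0.6900i → escape time 2
(row=1, col=0): c = -0.5500 + 0.2467i → escape time 8
(row=1, col=1): c = -0.1775 + 0.2467i → escape time 8
(row=1, col=2): c = 0.1950 + 0.2467i → escape time 8
(row=1, col=3): c = 0.5675 + 0.2467i → escape time 4
(row=1, col=4): c = 0.9400 + 0.2467i → escape time 3
(row=2, col=0): c = -0.5500 + -0.1967i → escape time 8
(row=2, col=1): c = -0.1775 + -0.1967i → escape time 8
(row=2, col=2): c = 0.1950 + -0.1967i → escape time 8
(row=2, col=3): c = 0.5675 + -0.1967i → escape time 4
(row=2, col=4): c = 0.9400 + -0.1967i → escape time 3
(row=3, col=0): c = -0.5500 + -0.6400i → escape time 8
(row=3, col=1): c = -0.1775 + -0.6400i → escape time 8
(row=3, col=2): c = 0.1950 + -0.6400i → escape time 8
(row=3, col=3): c = 0.5675 + -0.6400i → escape time 3
(row=3, col=4): c = 0.9400 + -0.6400i → escape time 2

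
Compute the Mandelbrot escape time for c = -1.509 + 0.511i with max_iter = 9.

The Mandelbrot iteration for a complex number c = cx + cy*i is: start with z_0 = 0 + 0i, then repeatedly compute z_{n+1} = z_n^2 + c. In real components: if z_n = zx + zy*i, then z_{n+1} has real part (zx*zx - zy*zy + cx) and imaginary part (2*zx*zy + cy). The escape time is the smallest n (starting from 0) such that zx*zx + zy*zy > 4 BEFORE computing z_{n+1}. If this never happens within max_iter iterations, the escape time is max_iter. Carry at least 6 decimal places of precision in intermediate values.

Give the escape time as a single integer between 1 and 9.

Answer: 3

Derivation:
z_0 = 0 + 0i, c = -1.5090 + 0.5110i
Iter 1: z = -1.5090 + 0.5110i, |z|^2 = 2.5382
Iter 2: z = 0.5070 + -1.0312i, |z|^2 = 1.3204
Iter 3: z = -2.3154 + -0.5346i, |z|^2 = 5.6466
Escaped at iteration 3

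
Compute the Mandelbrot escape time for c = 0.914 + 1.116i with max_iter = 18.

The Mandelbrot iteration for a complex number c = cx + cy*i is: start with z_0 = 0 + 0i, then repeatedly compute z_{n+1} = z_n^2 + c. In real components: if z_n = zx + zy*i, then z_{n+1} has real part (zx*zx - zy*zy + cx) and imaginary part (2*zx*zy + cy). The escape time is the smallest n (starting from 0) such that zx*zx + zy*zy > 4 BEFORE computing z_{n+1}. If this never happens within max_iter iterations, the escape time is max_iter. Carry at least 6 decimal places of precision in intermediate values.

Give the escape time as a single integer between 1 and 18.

z_0 = 0 + 0i, c = 0.9140 + 1.1160i
Iter 1: z = 0.9140 + 1.1160i, |z|^2 = 2.0809
Iter 2: z = 0.5039 + 3.1560i, |z|^2 = 10.2146
Escaped at iteration 2

Answer: 2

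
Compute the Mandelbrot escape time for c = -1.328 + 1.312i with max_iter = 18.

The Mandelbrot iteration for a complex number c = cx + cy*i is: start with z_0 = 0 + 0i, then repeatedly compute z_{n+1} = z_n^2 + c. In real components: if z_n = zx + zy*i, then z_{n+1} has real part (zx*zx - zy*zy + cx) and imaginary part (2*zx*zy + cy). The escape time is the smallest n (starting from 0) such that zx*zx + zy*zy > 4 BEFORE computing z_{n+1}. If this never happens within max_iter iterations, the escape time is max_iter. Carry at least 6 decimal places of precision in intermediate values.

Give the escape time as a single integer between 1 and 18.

Answer: 2

Derivation:
z_0 = 0 + 0i, c = -1.3280 + 1.3120i
Iter 1: z = -1.3280 + 1.3120i, |z|^2 = 3.4849
Iter 2: z = -1.2858 + -2.1727i, |z|^2 = 6.3737
Escaped at iteration 2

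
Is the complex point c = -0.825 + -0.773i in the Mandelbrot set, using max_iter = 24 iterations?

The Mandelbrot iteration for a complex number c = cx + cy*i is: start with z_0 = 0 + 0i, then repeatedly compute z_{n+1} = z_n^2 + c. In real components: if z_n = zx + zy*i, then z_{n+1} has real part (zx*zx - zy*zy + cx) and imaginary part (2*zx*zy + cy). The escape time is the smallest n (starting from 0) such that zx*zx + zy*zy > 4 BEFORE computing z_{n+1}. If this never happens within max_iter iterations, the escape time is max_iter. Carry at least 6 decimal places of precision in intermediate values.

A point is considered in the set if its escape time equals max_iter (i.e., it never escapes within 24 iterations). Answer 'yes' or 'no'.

z_0 = 0 + 0i, c = -0.8250 + -0.7730i
Iter 1: z = -0.8250 + -0.7730i, |z|^2 = 1.2782
Iter 2: z = -0.7419 + 0.5024i, |z|^2 = 0.8029
Iter 3: z = -0.5270 + -1.5185i, |z|^2 = 2.5837
Iter 4: z = -2.8532 + 0.8276i, |z|^2 = 8.8257
Escaped at iteration 4

Answer: no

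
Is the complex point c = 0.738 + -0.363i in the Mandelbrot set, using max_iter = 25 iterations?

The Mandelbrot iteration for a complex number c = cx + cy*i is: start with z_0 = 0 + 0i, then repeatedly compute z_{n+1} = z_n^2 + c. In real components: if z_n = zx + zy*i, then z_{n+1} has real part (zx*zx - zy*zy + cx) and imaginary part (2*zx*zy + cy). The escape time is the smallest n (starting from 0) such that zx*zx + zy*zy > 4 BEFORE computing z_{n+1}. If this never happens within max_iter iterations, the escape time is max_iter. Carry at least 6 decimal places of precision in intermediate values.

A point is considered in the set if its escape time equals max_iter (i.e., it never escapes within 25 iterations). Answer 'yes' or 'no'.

Answer: no

Derivation:
z_0 = 0 + 0i, c = 0.7380 + -0.3630i
Iter 1: z = 0.7380 + -0.3630i, |z|^2 = 0.6764
Iter 2: z = 1.1509 + -0.8988i, |z|^2 = 2.1323
Iter 3: z = 1.2547 + -2.4318i, |z|^2 = 7.4878
Escaped at iteration 3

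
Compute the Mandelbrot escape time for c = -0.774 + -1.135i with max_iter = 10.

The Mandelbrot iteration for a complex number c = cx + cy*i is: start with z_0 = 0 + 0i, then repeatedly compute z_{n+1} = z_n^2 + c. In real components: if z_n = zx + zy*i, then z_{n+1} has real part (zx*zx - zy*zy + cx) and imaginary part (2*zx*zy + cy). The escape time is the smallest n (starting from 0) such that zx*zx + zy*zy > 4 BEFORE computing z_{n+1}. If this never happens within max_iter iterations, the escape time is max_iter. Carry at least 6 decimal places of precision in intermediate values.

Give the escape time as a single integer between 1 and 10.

Answer: 3

Derivation:
z_0 = 0 + 0i, c = -0.7740 + -1.1350i
Iter 1: z = -0.7740 + -1.1350i, |z|^2 = 1.8873
Iter 2: z = -1.4631 + 0.6220i, |z|^2 = 2.5277
Iter 3: z = 0.9799 + -2.9551i, |z|^2 = 9.6929
Escaped at iteration 3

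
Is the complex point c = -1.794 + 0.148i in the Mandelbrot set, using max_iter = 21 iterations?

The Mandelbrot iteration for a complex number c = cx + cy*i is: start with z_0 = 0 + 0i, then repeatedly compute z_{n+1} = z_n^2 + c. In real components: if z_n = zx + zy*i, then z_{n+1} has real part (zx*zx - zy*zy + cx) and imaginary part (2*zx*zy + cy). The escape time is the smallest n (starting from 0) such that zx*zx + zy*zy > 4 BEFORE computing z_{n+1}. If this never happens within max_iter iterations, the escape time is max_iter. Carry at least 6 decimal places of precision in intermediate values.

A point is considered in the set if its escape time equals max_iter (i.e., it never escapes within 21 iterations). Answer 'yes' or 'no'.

z_0 = 0 + 0i, c = -1.7940 + 0.1480i
Iter 1: z = -1.7940 + 0.1480i, |z|^2 = 3.2403
Iter 2: z = 1.4025 + -0.3830i, |z|^2 = 2.1138
Iter 3: z = 0.0264 + -0.9264i, |z|^2 = 0.8589
Iter 4: z = -2.6515 + 0.0991i, |z|^2 = 7.0405
Escaped at iteration 4

Answer: no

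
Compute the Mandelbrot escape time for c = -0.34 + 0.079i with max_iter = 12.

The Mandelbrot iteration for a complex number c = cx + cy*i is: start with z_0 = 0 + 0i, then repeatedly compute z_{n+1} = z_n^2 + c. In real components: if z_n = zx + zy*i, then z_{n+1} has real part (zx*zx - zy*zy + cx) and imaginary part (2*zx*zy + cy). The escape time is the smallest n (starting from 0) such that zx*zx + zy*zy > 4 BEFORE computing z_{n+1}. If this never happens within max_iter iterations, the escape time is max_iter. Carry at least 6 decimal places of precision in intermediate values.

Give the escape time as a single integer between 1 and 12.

z_0 = 0 + 0i, c = -0.3400 + 0.0790i
Iter 1: z = -0.3400 + 0.0790i, |z|^2 = 0.1218
Iter 2: z = -0.2306 + 0.0253i, |z|^2 = 0.0538
Iter 3: z = -0.2874 + 0.0673i, |z|^2 = 0.0872
Iter 4: z = -0.2619 + 0.0403i, |z|^2 = 0.0702
Iter 5: z = -0.2730 + 0.0579i, |z|^2 = 0.0779
Iter 6: z = -0.2688 + 0.0474i, |z|^2 = 0.0745
Iter 7: z = -0.2700 + 0.0535i, |z|^2 = 0.0758
Iter 8: z = -0.2700 + 0.0501i, |z|^2 = 0.0754
Iter 9: z = -0.2696 + 0.0519i, |z|^2 = 0.0754
Iter 10: z = -0.2700 + 0.0510i, |z|^2 = 0.0755
Iter 11: z = -0.2697 + 0.0515i, |z|^2 = 0.0754

Answer: 12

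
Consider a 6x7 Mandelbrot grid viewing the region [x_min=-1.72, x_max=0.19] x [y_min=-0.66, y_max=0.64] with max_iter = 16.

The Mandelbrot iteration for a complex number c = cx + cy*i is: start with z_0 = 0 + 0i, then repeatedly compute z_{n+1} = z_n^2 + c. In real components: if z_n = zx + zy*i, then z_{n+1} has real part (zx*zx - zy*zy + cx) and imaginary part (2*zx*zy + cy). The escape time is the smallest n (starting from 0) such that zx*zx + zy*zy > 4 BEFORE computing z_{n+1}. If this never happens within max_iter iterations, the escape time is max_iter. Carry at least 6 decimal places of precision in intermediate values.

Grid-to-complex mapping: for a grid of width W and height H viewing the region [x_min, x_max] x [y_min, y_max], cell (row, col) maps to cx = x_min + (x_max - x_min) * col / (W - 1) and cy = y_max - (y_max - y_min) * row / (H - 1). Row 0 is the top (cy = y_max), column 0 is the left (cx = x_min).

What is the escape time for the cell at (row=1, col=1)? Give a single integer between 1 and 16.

z_0 = 0 + 0i, c = -1.3380 + 0.4233i
Iter 1: z = -1.3380 + 0.4233i, |z|^2 = 1.9695
Iter 2: z = 0.2730 + -0.7095i, |z|^2 = 0.5779
Iter 3: z = -1.7669 + 0.0359i, |z|^2 = 3.1231
Iter 4: z = 1.7825 + 0.2965i, |z|^2 = 3.2651
Iter 5: z = 1.7513 + 1.4803i, |z|^2 = 5.2584
Escaped at iteration 5

Answer: 5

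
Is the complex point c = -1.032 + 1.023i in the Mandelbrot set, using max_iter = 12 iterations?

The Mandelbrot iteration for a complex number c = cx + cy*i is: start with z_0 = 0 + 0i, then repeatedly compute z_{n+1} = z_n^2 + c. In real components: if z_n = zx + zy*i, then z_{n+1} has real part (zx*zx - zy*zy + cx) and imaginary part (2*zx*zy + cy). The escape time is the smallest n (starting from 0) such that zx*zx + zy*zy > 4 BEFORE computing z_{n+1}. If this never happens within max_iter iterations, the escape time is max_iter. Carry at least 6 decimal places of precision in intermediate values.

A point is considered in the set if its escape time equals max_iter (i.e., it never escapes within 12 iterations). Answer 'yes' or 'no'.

z_0 = 0 + 0i, c = -1.0320 + 1.0230i
Iter 1: z = -1.0320 + 1.0230i, |z|^2 = 2.1116
Iter 2: z = -1.0135 + -1.0885i, |z|^2 = 2.2120
Iter 3: z = -1.1896 + 3.2293i, |z|^2 = 11.8438
Escaped at iteration 3

Answer: no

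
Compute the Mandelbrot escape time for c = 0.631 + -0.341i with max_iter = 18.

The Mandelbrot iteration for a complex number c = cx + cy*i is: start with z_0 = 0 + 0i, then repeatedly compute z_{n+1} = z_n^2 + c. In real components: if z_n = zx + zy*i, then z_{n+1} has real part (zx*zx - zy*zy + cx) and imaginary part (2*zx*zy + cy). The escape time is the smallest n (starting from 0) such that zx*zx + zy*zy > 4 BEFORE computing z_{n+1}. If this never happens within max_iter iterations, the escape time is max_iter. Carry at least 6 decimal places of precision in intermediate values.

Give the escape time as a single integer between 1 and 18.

z_0 = 0 + 0i, c = 0.6310 + -0.3410i
Iter 1: z = 0.6310 + -0.3410i, |z|^2 = 0.5144
Iter 2: z = 0.9129 + -0.7713i, |z|^2 = 1.4283
Iter 3: z = 0.8694 + -1.7493i, |z|^2 = 3.8158
Iter 4: z = -1.6732 + -3.3826i, |z|^2 = 14.2414
Escaped at iteration 4

Answer: 4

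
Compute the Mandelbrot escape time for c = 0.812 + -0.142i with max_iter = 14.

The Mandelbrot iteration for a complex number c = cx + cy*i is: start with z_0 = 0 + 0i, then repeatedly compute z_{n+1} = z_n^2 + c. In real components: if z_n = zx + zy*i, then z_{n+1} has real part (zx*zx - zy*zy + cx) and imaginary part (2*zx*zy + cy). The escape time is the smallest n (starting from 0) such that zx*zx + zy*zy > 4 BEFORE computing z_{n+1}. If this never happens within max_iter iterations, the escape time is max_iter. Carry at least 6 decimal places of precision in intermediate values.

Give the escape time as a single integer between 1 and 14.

Answer: 3

Derivation:
z_0 = 0 + 0i, c = 0.8120 + -0.1420i
Iter 1: z = 0.8120 + -0.1420i, |z|^2 = 0.6795
Iter 2: z = 1.4512 + -0.3726i, |z|^2 = 2.2448
Iter 3: z = 2.7791 + -1.2234i, |z|^2 = 9.2201
Escaped at iteration 3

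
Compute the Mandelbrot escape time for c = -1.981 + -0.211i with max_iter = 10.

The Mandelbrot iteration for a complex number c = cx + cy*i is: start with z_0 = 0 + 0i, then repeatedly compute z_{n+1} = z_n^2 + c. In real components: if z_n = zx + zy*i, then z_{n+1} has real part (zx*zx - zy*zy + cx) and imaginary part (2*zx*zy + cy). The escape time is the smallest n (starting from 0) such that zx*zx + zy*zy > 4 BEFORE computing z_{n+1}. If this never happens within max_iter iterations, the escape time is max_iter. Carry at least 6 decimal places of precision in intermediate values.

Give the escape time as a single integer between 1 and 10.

Answer: 3

Derivation:
z_0 = 0 + 0i, c = -1.9810 + -0.2110i
Iter 1: z = -1.9810 + -0.2110i, |z|^2 = 3.9689
Iter 2: z = 1.8988 + 0.6250i, |z|^2 = 3.9962
Iter 3: z = 1.2340 + 2.1625i, |z|^2 = 6.1991
Escaped at iteration 3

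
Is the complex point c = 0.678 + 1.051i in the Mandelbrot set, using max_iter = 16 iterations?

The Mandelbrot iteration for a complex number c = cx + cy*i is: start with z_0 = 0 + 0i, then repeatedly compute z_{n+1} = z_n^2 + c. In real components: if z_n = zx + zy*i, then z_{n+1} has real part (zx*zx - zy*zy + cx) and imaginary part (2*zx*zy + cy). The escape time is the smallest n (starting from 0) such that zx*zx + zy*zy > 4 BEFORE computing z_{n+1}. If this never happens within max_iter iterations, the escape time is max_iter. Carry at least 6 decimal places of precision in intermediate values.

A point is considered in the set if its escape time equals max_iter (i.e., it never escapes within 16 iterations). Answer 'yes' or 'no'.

Answer: no

Derivation:
z_0 = 0 + 0i, c = 0.6780 + 1.0510i
Iter 1: z = 0.6780 + 1.0510i, |z|^2 = 1.5643
Iter 2: z = 0.0331 + 2.4762i, |z|^2 = 6.1324
Escaped at iteration 2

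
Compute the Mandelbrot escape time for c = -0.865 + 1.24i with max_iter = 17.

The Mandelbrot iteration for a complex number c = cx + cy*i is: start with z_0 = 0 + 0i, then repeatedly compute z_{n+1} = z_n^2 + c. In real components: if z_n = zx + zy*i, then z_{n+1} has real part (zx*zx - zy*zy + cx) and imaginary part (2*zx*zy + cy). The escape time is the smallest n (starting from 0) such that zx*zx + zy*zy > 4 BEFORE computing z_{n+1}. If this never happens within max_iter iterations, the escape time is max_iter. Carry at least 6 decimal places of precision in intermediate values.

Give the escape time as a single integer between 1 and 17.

Answer: 3

Derivation:
z_0 = 0 + 0i, c = -0.8650 + 1.2400i
Iter 1: z = -0.8650 + 1.2400i, |z|^2 = 2.2858
Iter 2: z = -1.6544 + -0.9052i, |z|^2 = 3.5563
Iter 3: z = 1.0526 + 4.2351i, |z|^2 = 19.0438
Escaped at iteration 3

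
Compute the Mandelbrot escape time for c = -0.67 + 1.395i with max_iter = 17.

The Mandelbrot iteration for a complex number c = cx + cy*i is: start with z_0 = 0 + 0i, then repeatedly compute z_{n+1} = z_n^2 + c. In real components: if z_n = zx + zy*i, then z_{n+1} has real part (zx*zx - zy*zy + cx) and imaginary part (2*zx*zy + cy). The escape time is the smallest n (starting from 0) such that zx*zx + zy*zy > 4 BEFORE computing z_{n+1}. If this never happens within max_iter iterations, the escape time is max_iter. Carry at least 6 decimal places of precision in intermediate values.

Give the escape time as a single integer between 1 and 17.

Answer: 2

Derivation:
z_0 = 0 + 0i, c = -0.6700 + 1.3950i
Iter 1: z = -0.6700 + 1.3950i, |z|^2 = 2.3949
Iter 2: z = -2.1671 + -0.4743i, |z|^2 = 4.9214
Escaped at iteration 2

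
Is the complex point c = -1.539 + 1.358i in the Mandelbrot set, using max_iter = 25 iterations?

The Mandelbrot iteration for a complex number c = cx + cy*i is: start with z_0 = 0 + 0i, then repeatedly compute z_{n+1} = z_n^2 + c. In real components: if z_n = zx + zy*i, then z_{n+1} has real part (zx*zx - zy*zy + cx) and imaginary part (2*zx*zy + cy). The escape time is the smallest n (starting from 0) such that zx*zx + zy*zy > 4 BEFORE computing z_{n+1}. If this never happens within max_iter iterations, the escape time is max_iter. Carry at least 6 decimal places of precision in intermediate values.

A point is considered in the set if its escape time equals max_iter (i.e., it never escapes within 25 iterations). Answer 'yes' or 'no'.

Answer: no

Derivation:
z_0 = 0 + 0i, c = -1.5390 + 1.3580i
Iter 1: z = -1.5390 + 1.3580i, |z|^2 = 4.2127
Escaped at iteration 1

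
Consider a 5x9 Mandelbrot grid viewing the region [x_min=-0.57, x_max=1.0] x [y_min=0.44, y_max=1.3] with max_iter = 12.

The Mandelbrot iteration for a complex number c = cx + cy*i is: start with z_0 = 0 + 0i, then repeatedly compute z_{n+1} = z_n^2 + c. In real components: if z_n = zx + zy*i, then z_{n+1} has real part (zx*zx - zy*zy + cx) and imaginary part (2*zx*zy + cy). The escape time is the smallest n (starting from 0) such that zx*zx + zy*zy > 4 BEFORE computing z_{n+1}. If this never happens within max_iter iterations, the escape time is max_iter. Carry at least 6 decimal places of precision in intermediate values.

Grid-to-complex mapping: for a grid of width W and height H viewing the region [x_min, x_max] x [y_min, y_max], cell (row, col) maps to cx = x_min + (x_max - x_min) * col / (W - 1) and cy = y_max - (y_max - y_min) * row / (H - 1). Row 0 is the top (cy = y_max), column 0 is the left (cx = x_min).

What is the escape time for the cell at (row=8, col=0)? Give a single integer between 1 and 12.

Answer: 12

Derivation:
z_0 = 0 + 0i, c = -0.5700 + 0.4400i
Iter 1: z = -0.5700 + 0.4400i, |z|^2 = 0.5185
Iter 2: z = -0.4387 + -0.0616i, |z|^2 = 0.1963
Iter 3: z = -0.3813 + 0.4940i, |z|^2 = 0.3895
Iter 4: z = -0.6687 + 0.0632i, |z|^2 = 0.4511
Iter 5: z = -0.1269 + 0.3555i, |z|^2 = 0.1425
Iter 6: z = -0.6803 + 0.3498i, |z|^2 = 0.5851
Iter 7: z = -0.2296 + -0.0359i, |z|^2 = 0.0540
Iter 8: z = -0.5186 + 0.4565i, |z|^2 = 0.4773
Iter 9: z = -0.5095 + -0.0334i, |z|^2 = 0.2607
Iter 10: z = -0.3116 + 0.4741i, |z|^2 = 0.3218
Iter 11: z = -0.6977 + 0.1446i, |z|^2 = 0.5077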